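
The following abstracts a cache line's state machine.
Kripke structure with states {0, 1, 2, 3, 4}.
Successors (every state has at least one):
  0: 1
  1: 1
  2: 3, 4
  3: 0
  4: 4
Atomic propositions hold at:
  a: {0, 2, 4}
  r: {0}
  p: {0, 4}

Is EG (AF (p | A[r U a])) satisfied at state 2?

A[r U a]: least fixpoint, start Z0 = Sat(a) = {0, 2, 4}, add states in Sat(r) with every successor in Z. Already a fixed point.
Sat(A[r U a]) = {0, 2, 4}
Sat(p | A[r U a]) = {0, 2, 4}
AF (p | A[r U a]): least fixpoint, start Z0 = {0, 2, 4}, add states with every successor in Z. Z1 = {0, 2, 3, 4}; fixed.
Sat(AF (p | A[r U a])) = {0, 2, 3, 4}
EG (AF (p | A[r U a])): greatest fixpoint, start Z0 = {0, 2, 3, 4}, keep only states in Sat with some successor in Z. Z1 = {2, 3, 4}; Z2 = {2, 4}; fixed.
Sat(EG (AF (p | A[r U a]))) = {2, 4}
2 ∈ Sat(EG (AF (p | A[r U a]))) = {2, 4}, so the formula holds at 2.

Yes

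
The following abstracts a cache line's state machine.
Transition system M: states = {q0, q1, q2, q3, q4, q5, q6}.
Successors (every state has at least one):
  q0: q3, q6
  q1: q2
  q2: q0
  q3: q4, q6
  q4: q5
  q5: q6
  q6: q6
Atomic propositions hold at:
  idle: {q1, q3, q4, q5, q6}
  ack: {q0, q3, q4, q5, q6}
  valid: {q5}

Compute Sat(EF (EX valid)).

{q0, q1, q2, q3, q4}

Sat(EX valid) = {s : some successor in {q5}} = {q4}
EF (EX valid): least fixpoint, start Z0 = {q4}, add states with some successor in Z. Z1 = {q3, q4}; Z2 = {q0, q3, q4}; Z3 = {q0, q2, q3, q4}; Z4 = {q0, q1, q2, q3, q4}; fixed.
Sat(EF (EX valid)) = {q0, q1, q2, q3, q4}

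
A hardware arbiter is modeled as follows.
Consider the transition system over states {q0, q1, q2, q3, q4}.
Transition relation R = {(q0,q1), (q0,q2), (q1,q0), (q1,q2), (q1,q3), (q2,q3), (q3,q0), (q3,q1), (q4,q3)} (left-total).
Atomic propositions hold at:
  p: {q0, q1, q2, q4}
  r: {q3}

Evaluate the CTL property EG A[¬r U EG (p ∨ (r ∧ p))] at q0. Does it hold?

Yes

Sat(¬r) = {q0, q1, q2, q4}
Sat(r ∧ p) = ∅
Sat(p ∨ (r ∧ p)) = {q0, q1, q2, q4}
EG (p ∨ (r ∧ p)): greatest fixpoint, start Z0 = {q0, q1, q2, q4}, keep only states in Sat with some successor in Z. Z1 = {q0, q1}; fixed.
Sat(EG (p ∨ (r ∧ p))) = {q0, q1}
A[¬r U EG (p ∨ (r ∧ p))]: least fixpoint, start Z0 = Sat(EG (p ∨ (r ∧ p))) = {q0, q1}, add states in Sat(¬r) with every successor in Z. Already a fixed point.
Sat(A[¬r U EG (p ∨ (r ∧ p))]) = {q0, q1}
EG A[¬r U EG (p ∨ (r ∧ p))]: greatest fixpoint, start Z0 = {q0, q1}, keep only states in Sat with some successor in Z. Already a fixed point.
Sat(EG A[¬r U EG (p ∨ (r ∧ p))]) = {q0, q1}
q0 ∈ Sat(EG A[¬r U EG (p ∨ (r ∧ p))]) = {q0, q1}, so the formula holds at q0.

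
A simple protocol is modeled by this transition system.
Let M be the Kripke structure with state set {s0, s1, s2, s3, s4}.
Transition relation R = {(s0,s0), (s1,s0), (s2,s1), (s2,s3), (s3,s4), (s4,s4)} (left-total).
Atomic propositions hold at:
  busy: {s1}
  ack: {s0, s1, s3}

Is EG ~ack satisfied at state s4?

Yes

Sat(~ack) = {s2, s4}
EG ~ack: greatest fixpoint, start Z0 = {s2, s4}, keep only states in Sat with some successor in Z. Z1 = {s4}; fixed.
Sat(EG ~ack) = {s4}
s4 ∈ Sat(EG ~ack) = {s4}, so the formula holds at s4.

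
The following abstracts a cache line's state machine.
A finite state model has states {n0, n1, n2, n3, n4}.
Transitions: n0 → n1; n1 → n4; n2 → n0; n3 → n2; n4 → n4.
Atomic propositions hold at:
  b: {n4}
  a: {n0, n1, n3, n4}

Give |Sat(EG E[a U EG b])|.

EG b: greatest fixpoint, start Z0 = {n4}, keep only states in Sat with some successor in Z. Already a fixed point.
Sat(EG b) = {n4}
E[a U EG b]: least fixpoint, start Z0 = Sat(EG b) = {n4}, add states in Sat(a) with some successor in Z. Z1 = {n1, n4}; Z2 = {n0, n1, n4}; fixed.
Sat(E[a U EG b]) = {n0, n1, n4}
EG E[a U EG b]: greatest fixpoint, start Z0 = {n0, n1, n4}, keep only states in Sat with some successor in Z. Already a fixed point.
Sat(EG E[a U EG b]) = {n0, n1, n4}
|Sat(EG E[a U EG b])| = |{n0, n1, n4}| = 3.

3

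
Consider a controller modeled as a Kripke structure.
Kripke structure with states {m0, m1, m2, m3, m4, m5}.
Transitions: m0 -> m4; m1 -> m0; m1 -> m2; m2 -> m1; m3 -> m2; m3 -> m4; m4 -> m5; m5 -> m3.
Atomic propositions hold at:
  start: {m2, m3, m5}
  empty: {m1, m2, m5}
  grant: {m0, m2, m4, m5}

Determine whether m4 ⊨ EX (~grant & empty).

Sat(~grant) = {m1, m3}
Sat(~grant & empty) = {m1}
Sat(EX (~grant & empty)) = {s : some successor in {m1}} = {m2}
m4 ∉ Sat(EX (~grant & empty)) = {m2}, so the formula does not hold at m4.

No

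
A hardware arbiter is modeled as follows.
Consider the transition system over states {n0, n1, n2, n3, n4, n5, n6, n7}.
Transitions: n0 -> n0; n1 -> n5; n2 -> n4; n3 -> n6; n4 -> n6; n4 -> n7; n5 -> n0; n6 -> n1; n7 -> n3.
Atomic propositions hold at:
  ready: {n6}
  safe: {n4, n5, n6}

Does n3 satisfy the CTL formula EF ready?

Yes

EF ready: least fixpoint, start Z0 = {n6}, add states with some successor in Z. Z1 = {n3, n4, n6}; Z2 = {n2, n3, n4, n6, n7}; fixed.
Sat(EF ready) = {n2, n3, n4, n6, n7}
n3 ∈ Sat(EF ready) = {n2, n3, n4, n6, n7}, so the formula holds at n3.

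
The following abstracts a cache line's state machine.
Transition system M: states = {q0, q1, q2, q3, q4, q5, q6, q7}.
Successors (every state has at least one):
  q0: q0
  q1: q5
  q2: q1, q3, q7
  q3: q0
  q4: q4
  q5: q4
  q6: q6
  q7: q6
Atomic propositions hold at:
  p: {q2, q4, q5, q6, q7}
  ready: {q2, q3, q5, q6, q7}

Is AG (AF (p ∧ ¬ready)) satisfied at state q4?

Yes

Sat(¬ready) = {q0, q1, q4}
Sat(p ∧ ¬ready) = {q4}
AF (p ∧ ¬ready): least fixpoint, start Z0 = {q4}, add states with every successor in Z. Z1 = {q4, q5}; Z2 = {q1, q4, q5}; fixed.
Sat(AF (p ∧ ¬ready)) = {q1, q4, q5}
AG (AF (p ∧ ¬ready)): greatest fixpoint, start Z0 = {q1, q4, q5}, keep only states in Sat with every successor in Z. Already a fixed point.
Sat(AG (AF (p ∧ ¬ready))) = {q1, q4, q5}
q4 ∈ Sat(AG (AF (p ∧ ¬ready))) = {q1, q4, q5}, so the formula holds at q4.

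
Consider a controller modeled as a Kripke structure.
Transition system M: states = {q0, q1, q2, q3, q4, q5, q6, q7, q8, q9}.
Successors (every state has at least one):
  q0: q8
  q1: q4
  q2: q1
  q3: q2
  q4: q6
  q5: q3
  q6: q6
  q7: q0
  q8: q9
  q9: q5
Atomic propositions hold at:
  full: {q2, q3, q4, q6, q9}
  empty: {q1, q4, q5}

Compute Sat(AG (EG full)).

EG full: greatest fixpoint, start Z0 = {q2, q3, q4, q6, q9}, keep only states in Sat with some successor in Z. Z1 = {q3, q4, q6}; Z2 = {q4, q6}; fixed.
Sat(EG full) = {q4, q6}
AG (EG full): greatest fixpoint, start Z0 = {q4, q6}, keep only states in Sat with every successor in Z. Already a fixed point.
Sat(AG (EG full)) = {q4, q6}

{q4, q6}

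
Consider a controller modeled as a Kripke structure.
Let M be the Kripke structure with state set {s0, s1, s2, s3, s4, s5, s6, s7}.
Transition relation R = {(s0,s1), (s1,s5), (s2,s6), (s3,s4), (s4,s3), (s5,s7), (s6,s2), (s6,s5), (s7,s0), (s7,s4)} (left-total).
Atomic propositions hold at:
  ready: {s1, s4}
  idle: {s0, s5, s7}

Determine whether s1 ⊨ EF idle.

EF idle: least fixpoint, start Z0 = {s0, s5, s7}, add states with some successor in Z. Z1 = {s0, s1, s5, s6, s7}; Z2 = {s0, s1, s2, s5, s6, s7}; fixed.
Sat(EF idle) = {s0, s1, s2, s5, s6, s7}
s1 ∈ Sat(EF idle) = {s0, s1, s2, s5, s6, s7}, so the formula holds at s1.

Yes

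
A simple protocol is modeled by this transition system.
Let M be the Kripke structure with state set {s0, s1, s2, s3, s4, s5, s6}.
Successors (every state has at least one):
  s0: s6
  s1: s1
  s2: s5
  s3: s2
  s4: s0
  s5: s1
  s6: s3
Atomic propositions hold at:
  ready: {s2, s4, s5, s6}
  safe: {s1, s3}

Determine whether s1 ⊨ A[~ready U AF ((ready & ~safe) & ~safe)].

No

Sat(~ready) = {s0, s1, s3}
Sat(~safe) = {s0, s2, s4, s5, s6}
Sat(ready & ~safe) = {s2, s4, s5, s6}
Sat((ready & ~safe) & ~safe) = {s2, s4, s5, s6}
AF ((ready & ~safe) & ~safe): least fixpoint, start Z0 = {s2, s4, s5, s6}, add states with every successor in Z. Z1 = {s0, s2, s3, s4, s5, s6}; fixed.
Sat(AF ((ready & ~safe) & ~safe)) = {s0, s2, s3, s4, s5, s6}
A[~ready U AF ((ready & ~safe) & ~safe)]: least fixpoint, start Z0 = Sat(AF ((ready & ~safe) & ~safe)) = {s0, s2, s3, s4, s5, s6}, add states in Sat(~ready) with every successor in Z. Already a fixed point.
Sat(A[~ready U AF ((ready & ~safe) & ~safe)]) = {s0, s2, s3, s4, s5, s6}
s1 ∉ Sat(A[~ready U AF ((ready & ~safe) & ~safe)]) = {s0, s2, s3, s4, s5, s6}, so the formula does not hold at s1.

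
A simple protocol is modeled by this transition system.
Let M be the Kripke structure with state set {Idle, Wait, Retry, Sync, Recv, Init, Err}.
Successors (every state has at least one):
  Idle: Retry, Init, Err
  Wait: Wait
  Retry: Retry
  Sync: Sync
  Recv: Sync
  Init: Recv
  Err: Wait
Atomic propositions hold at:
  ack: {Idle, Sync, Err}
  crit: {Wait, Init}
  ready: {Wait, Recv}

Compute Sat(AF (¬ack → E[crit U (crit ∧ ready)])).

{Idle, Wait, Sync, Recv, Init, Err}

Sat(¬ack) = {Wait, Retry, Recv, Init}
Sat(crit ∧ ready) = {Wait}
E[crit U (crit ∧ ready)]: least fixpoint, start Z0 = Sat((crit ∧ ready)) = {Wait}, add states in Sat(crit) with some successor in Z. Already a fixed point.
Sat(E[crit U (crit ∧ ready)]) = {Wait}
Sat(¬ack → E[crit U (crit ∧ ready)]) = {Idle, Wait, Sync, Err}
AF (¬ack → E[crit U (crit ∧ ready)]): least fixpoint, start Z0 = {Idle, Wait, Sync, Err}, add states with every successor in Z. Z1 = {Idle, Wait, Sync, Recv, Err}; Z2 = {Idle, Wait, Sync, Recv, Init, Err}; fixed.
Sat(AF (¬ack → E[crit U (crit ∧ ready)])) = {Idle, Wait, Sync, Recv, Init, Err}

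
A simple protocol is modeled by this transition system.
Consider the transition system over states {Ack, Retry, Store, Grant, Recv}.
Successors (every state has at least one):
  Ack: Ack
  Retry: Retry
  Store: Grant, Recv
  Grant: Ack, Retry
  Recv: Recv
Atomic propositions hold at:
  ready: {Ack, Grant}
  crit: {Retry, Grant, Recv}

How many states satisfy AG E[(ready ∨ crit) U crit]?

Sat(ready ∨ crit) = {Ack, Retry, Grant, Recv}
E[(ready ∨ crit) U crit]: least fixpoint, start Z0 = Sat(crit) = {Retry, Grant, Recv}, add states in Sat(ready ∨ crit) with some successor in Z. Already a fixed point.
Sat(E[(ready ∨ crit) U crit]) = {Retry, Grant, Recv}
AG E[(ready ∨ crit) U crit]: greatest fixpoint, start Z0 = {Retry, Grant, Recv}, keep only states in Sat with every successor in Z. Z1 = {Retry, Recv}; fixed.
Sat(AG E[(ready ∨ crit) U crit]) = {Retry, Recv}
|Sat(AG E[(ready ∨ crit) U crit])| = |{Retry, Recv}| = 2.

2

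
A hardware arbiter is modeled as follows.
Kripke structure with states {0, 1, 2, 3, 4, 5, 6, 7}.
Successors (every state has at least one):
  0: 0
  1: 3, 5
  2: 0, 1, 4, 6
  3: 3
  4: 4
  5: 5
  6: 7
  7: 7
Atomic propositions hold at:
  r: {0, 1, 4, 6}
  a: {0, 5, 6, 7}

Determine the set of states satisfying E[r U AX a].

{0, 1, 5, 6, 7}

Sat(AX a) = {s : every successor in {0, 5, 6, 7}} = {0, 5, 6, 7}
E[r U AX a]: least fixpoint, start Z0 = Sat(AX a) = {0, 5, 6, 7}, add states in Sat(r) with some successor in Z. Z1 = {0, 1, 5, 6, 7}; fixed.
Sat(E[r U AX a]) = {0, 1, 5, 6, 7}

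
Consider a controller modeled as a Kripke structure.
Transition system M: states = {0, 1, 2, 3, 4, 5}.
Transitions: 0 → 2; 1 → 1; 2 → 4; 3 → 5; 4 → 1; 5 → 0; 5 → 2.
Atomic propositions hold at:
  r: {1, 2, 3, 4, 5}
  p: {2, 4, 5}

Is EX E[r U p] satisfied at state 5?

E[r U p]: least fixpoint, start Z0 = Sat(p) = {2, 4, 5}, add states in Sat(r) with some successor in Z. Z1 = {2, 3, 4, 5}; fixed.
Sat(E[r U p]) = {2, 3, 4, 5}
Sat(EX E[r U p]) = {s : some successor in {2, 3, 4, 5}} = {0, 2, 3, 5}
5 ∈ Sat(EX E[r U p]) = {0, 2, 3, 5}, so the formula holds at 5.

Yes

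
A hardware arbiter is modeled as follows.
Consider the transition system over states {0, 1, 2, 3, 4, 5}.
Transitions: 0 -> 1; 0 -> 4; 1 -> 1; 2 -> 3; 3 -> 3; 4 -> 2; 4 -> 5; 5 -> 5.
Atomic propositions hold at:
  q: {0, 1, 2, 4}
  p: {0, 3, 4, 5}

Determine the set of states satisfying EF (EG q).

EG q: greatest fixpoint, start Z0 = {0, 1, 2, 4}, keep only states in Sat with some successor in Z. Z1 = {0, 1, 4}; Z2 = {0, 1}; fixed.
Sat(EG q) = {0, 1}
EF (EG q): least fixpoint, start Z0 = {0, 1}, add states with some successor in Z. Already a fixed point.
Sat(EF (EG q)) = {0, 1}

{0, 1}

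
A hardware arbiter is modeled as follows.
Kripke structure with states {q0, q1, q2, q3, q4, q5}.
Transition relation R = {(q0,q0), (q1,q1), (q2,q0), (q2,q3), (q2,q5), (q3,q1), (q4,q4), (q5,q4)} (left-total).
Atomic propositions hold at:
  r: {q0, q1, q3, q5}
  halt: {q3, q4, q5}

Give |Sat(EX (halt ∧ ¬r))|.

2

Sat(¬r) = {q2, q4}
Sat(halt ∧ ¬r) = {q4}
Sat(EX (halt ∧ ¬r)) = {s : some successor in {q4}} = {q4, q5}
|Sat(EX (halt ∧ ¬r))| = |{q4, q5}| = 2.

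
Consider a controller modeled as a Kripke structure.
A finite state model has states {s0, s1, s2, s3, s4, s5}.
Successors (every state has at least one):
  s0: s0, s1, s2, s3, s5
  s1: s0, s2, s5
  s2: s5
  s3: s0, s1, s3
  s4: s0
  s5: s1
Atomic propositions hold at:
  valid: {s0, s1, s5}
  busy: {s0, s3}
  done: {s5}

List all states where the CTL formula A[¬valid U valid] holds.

{s0, s1, s2, s4, s5}

Sat(¬valid) = {s2, s3, s4}
A[¬valid U valid]: least fixpoint, start Z0 = Sat(valid) = {s0, s1, s5}, add states in Sat(¬valid) with every successor in Z. Z1 = {s0, s1, s2, s4, s5}; fixed.
Sat(A[¬valid U valid]) = {s0, s1, s2, s4, s5}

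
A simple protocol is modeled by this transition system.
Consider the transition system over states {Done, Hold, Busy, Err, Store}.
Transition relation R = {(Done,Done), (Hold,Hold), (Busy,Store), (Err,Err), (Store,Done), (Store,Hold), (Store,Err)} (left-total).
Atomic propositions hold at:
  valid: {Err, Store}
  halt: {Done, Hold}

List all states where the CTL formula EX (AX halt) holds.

{Done, Hold, Store}

Sat(AX halt) = {s : every successor in {Done, Hold}} = {Done, Hold}
Sat(EX (AX halt)) = {s : some successor in {Done, Hold}} = {Done, Hold, Store}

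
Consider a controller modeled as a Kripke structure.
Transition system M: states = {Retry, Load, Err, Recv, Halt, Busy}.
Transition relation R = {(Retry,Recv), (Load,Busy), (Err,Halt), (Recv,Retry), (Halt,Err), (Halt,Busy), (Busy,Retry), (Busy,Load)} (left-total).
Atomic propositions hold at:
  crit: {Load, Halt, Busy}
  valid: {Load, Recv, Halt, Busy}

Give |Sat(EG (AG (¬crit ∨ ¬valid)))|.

Sat(¬crit) = {Retry, Err, Recv}
Sat(¬valid) = {Retry, Err}
Sat(¬crit ∨ ¬valid) = {Retry, Err, Recv}
AG (¬crit ∨ ¬valid): greatest fixpoint, start Z0 = {Retry, Err, Recv}, keep only states in Sat with every successor in Z. Z1 = {Retry, Recv}; fixed.
Sat(AG (¬crit ∨ ¬valid)) = {Retry, Recv}
EG (AG (¬crit ∨ ¬valid)): greatest fixpoint, start Z0 = {Retry, Recv}, keep only states in Sat with some successor in Z. Already a fixed point.
Sat(EG (AG (¬crit ∨ ¬valid))) = {Retry, Recv}
|Sat(EG (AG (¬crit ∨ ¬valid)))| = |{Retry, Recv}| = 2.

2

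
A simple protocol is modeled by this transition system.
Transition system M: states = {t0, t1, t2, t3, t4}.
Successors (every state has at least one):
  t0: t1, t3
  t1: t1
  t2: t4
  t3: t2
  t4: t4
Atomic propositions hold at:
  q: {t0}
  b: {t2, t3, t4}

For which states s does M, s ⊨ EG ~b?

{t0, t1}

Sat(~b) = {t0, t1}
EG ~b: greatest fixpoint, start Z0 = {t0, t1}, keep only states in Sat with some successor in Z. Already a fixed point.
Sat(EG ~b) = {t0, t1}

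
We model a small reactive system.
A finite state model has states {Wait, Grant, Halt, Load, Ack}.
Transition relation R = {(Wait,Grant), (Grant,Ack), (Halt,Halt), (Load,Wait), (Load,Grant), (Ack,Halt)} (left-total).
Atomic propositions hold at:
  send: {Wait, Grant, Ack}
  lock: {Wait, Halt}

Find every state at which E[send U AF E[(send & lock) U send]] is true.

Sat(send & lock) = {Wait}
E[(send & lock) U send]: least fixpoint, start Z0 = Sat(send) = {Wait, Grant, Ack}, add states in Sat(send & lock) with some successor in Z. Already a fixed point.
Sat(E[(send & lock) U send]) = {Wait, Grant, Ack}
AF E[(send & lock) U send]: least fixpoint, start Z0 = {Wait, Grant, Ack}, add states with every successor in Z. Z1 = {Wait, Grant, Load, Ack}; fixed.
Sat(AF E[(send & lock) U send]) = {Wait, Grant, Load, Ack}
E[send U AF E[(send & lock) U send]]: least fixpoint, start Z0 = Sat(AF E[(send & lock) U send]) = {Wait, Grant, Load, Ack}, add states in Sat(send) with some successor in Z. Already a fixed point.
Sat(E[send U AF E[(send & lock) U send]]) = {Wait, Grant, Load, Ack}

{Wait, Grant, Load, Ack}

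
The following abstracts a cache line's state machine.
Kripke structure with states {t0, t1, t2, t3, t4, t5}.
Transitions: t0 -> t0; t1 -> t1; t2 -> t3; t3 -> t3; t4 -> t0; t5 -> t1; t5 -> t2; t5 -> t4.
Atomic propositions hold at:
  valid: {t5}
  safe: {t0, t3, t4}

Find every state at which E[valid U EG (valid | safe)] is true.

Sat(valid | safe) = {t0, t3, t4, t5}
EG (valid | safe): greatest fixpoint, start Z0 = {t0, t3, t4, t5}, keep only states in Sat with some successor in Z. Already a fixed point.
Sat(EG (valid | safe)) = {t0, t3, t4, t5}
E[valid U EG (valid | safe)]: least fixpoint, start Z0 = Sat(EG (valid | safe)) = {t0, t3, t4, t5}, add states in Sat(valid) with some successor in Z. Already a fixed point.
Sat(E[valid U EG (valid | safe)]) = {t0, t3, t4, t5}

{t0, t3, t4, t5}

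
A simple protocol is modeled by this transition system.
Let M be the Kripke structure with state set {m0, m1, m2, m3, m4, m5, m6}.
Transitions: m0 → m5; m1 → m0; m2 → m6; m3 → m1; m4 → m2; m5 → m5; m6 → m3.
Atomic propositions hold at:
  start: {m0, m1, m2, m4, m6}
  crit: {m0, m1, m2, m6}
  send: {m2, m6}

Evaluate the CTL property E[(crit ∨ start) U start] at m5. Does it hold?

Sat(crit ∨ start) = {m0, m1, m2, m4, m6}
E[(crit ∨ start) U start]: least fixpoint, start Z0 = Sat(start) = {m0, m1, m2, m4, m6}, add states in Sat(crit ∨ start) with some successor in Z. Already a fixed point.
Sat(E[(crit ∨ start) U start]) = {m0, m1, m2, m4, m6}
m5 ∉ Sat(E[(crit ∨ start) U start]) = {m0, m1, m2, m4, m6}, so the formula does not hold at m5.

No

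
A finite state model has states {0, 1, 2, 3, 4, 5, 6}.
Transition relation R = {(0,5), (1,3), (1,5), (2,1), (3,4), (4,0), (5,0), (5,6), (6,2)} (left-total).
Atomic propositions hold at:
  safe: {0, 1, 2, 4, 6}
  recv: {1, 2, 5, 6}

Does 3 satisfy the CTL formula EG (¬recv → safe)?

Sat(¬recv) = {0, 3, 4}
Sat(¬recv → safe) = {0, 1, 2, 4, 5, 6}
EG (¬recv → safe): greatest fixpoint, start Z0 = {0, 1, 2, 4, 5, 6}, keep only states in Sat with some successor in Z. Already a fixed point.
Sat(EG (¬recv → safe)) = {0, 1, 2, 4, 5, 6}
3 ∉ Sat(EG (¬recv → safe)) = {0, 1, 2, 4, 5, 6}, so the formula does not hold at 3.

No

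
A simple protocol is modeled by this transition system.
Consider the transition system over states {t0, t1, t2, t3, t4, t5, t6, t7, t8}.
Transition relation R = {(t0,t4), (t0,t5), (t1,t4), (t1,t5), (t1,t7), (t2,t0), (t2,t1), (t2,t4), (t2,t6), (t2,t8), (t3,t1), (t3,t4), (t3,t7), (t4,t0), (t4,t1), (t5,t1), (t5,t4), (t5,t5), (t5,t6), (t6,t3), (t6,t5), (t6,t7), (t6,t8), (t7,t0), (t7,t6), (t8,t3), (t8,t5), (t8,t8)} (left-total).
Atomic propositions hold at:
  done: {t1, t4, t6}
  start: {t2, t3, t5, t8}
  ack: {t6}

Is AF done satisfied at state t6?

Yes

AF done: least fixpoint, start Z0 = {t1, t4, t6}, add states with every successor in Z. Already a fixed point.
Sat(AF done) = {t1, t4, t6}
t6 ∈ Sat(AF done) = {t1, t4, t6}, so the formula holds at t6.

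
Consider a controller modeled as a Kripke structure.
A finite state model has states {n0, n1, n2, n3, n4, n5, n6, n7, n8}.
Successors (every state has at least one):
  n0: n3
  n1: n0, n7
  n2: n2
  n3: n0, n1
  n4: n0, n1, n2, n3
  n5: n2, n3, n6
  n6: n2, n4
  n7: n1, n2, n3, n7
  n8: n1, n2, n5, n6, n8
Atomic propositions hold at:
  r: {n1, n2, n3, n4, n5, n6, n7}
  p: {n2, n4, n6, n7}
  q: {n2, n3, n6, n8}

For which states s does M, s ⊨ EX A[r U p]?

A[r U p]: least fixpoint, start Z0 = Sat(p) = {n2, n4, n6, n7}, add states in Sat(r) with every successor in Z. Already a fixed point.
Sat(A[r U p]) = {n2, n4, n6, n7}
Sat(EX A[r U p]) = {s : some successor in {n2, n4, n6, n7}} = {n1, n2, n4, n5, n6, n7, n8}

{n1, n2, n4, n5, n6, n7, n8}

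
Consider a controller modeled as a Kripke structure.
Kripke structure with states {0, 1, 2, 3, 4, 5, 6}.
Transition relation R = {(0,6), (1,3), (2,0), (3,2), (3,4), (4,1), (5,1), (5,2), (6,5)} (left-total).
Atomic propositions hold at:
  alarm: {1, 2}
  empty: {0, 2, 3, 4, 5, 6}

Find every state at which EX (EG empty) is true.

EG empty: greatest fixpoint, start Z0 = {0, 2, 3, 4, 5, 6}, keep only states in Sat with some successor in Z. Z1 = {0, 2, 3, 5, 6}; fixed.
Sat(EG empty) = {0, 2, 3, 5, 6}
Sat(EX (EG empty)) = {s : some successor in {0, 2, 3, 5, 6}} = {0, 1, 2, 3, 5, 6}

{0, 1, 2, 3, 5, 6}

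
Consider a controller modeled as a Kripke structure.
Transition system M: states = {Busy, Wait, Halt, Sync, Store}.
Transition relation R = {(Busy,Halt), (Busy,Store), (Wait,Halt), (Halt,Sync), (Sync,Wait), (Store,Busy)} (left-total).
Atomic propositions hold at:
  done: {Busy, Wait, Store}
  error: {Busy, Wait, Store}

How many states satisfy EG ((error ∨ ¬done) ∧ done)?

2

Sat(¬done) = {Halt, Sync}
Sat(error ∨ ¬done) = {Busy, Wait, Halt, Sync, Store}
Sat((error ∨ ¬done) ∧ done) = {Busy, Wait, Store}
EG ((error ∨ ¬done) ∧ done): greatest fixpoint, start Z0 = {Busy, Wait, Store}, keep only states in Sat with some successor in Z. Z1 = {Busy, Store}; fixed.
Sat(EG ((error ∨ ¬done) ∧ done)) = {Busy, Store}
|Sat(EG ((error ∨ ¬done) ∧ done))| = |{Busy, Store}| = 2.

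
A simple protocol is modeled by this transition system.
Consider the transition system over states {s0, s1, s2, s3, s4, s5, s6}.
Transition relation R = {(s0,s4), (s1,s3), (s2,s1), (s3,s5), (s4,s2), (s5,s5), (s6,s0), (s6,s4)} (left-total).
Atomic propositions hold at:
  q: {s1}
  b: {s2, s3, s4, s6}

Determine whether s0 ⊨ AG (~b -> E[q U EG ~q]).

Sat(~b) = {s0, s1, s5}
Sat(~q) = {s0, s2, s3, s4, s5, s6}
EG ~q: greatest fixpoint, start Z0 = {s0, s2, s3, s4, s5, s6}, keep only states in Sat with some successor in Z. Z1 = {s0, s3, s4, s5, s6}; Z2 = {s0, s3, s5, s6}; Z3 = {s3, s5, s6}; Z4 = {s3, s5}; fixed.
Sat(EG ~q) = {s3, s5}
E[q U EG ~q]: least fixpoint, start Z0 = Sat(EG ~q) = {s3, s5}, add states in Sat(q) with some successor in Z. Z1 = {s1, s3, s5}; fixed.
Sat(E[q U EG ~q]) = {s1, s3, s5}
Sat(~b -> E[q U EG ~q]) = {s1, s2, s3, s4, s5, s6}
AG (~b -> E[q U EG ~q]): greatest fixpoint, start Z0 = {s1, s2, s3, s4, s5, s6}, keep only states in Sat with every successor in Z. Z1 = {s1, s2, s3, s4, s5}; fixed.
Sat(AG (~b -> E[q U EG ~q])) = {s1, s2, s3, s4, s5}
s0 ∉ Sat(AG (~b -> E[q U EG ~q])) = {s1, s2, s3, s4, s5}, so the formula does not hold at s0.

No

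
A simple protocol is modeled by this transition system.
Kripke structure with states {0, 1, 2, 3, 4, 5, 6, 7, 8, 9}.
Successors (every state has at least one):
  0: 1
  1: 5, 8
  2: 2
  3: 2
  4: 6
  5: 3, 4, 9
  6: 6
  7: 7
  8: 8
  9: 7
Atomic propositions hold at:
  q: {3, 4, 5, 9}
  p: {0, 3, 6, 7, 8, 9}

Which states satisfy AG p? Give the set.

{6, 7, 8, 9}

AG p: greatest fixpoint, start Z0 = {0, 3, 6, 7, 8, 9}, keep only states in Sat with every successor in Z. Z1 = {6, 7, 8, 9}; fixed.
Sat(AG p) = {6, 7, 8, 9}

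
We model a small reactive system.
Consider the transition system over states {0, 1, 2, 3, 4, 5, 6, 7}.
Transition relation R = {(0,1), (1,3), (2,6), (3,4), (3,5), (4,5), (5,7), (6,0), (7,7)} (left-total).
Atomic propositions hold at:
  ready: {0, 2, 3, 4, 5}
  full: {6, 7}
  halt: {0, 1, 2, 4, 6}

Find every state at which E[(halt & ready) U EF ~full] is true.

{0, 1, 2, 3, 4, 5, 6}

Sat(halt & ready) = {0, 2, 4}
Sat(~full) = {0, 1, 2, 3, 4, 5}
EF ~full: least fixpoint, start Z0 = {0, 1, 2, 3, 4, 5}, add states with some successor in Z. Z1 = {0, 1, 2, 3, 4, 5, 6}; fixed.
Sat(EF ~full) = {0, 1, 2, 3, 4, 5, 6}
E[(halt & ready) U EF ~full]: least fixpoint, start Z0 = Sat(EF ~full) = {0, 1, 2, 3, 4, 5, 6}, add states in Sat(halt & ready) with some successor in Z. Already a fixed point.
Sat(E[(halt & ready) U EF ~full]) = {0, 1, 2, 3, 4, 5, 6}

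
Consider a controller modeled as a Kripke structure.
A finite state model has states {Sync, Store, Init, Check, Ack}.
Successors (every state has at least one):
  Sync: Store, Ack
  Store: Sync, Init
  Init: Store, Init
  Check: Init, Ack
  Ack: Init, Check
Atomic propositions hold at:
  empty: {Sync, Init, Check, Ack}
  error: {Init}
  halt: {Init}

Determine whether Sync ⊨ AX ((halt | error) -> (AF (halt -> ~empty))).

Sat(halt | error) = {Init}
Sat(~empty) = {Store}
Sat(halt -> ~empty) = {Sync, Store, Check, Ack}
AF (halt -> ~empty): least fixpoint, start Z0 = {Sync, Store, Check, Ack}, add states with every successor in Z. Already a fixed point.
Sat(AF (halt -> ~empty)) = {Sync, Store, Check, Ack}
Sat((halt | error) -> (AF (halt -> ~empty))) = {Sync, Store, Check, Ack}
Sat(AX ((halt | error) -> (AF (halt -> ~empty)))) = {s : every successor in {Sync, Store, Check, Ack}} = {Sync}
Sync ∈ Sat(AX ((halt | error) -> (AF (halt -> ~empty)))) = {Sync}, so the formula holds at Sync.

Yes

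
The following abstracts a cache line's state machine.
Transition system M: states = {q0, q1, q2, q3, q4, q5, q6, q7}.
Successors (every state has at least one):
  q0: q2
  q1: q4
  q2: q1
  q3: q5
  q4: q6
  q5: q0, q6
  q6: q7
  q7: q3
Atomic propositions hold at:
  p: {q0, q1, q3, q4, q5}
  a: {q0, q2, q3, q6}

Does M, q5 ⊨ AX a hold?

Sat(AX a) = {s : every successor in {q0, q2, q3, q6}} = {q0, q4, q5, q7}
q5 ∈ Sat(AX a) = {q0, q4, q5, q7}, so the formula holds at q5.

Yes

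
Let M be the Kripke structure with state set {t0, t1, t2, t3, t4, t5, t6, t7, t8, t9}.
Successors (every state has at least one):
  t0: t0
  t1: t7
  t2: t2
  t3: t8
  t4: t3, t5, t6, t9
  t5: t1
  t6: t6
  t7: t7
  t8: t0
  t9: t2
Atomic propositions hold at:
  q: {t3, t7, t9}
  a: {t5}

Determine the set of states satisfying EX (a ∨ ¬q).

{t0, t2, t3, t4, t5, t6, t8, t9}

Sat(¬q) = {t0, t1, t2, t4, t5, t6, t8}
Sat(a ∨ ¬q) = {t0, t1, t2, t4, t5, t6, t8}
Sat(EX (a ∨ ¬q)) = {s : some successor in {t0, t1, t2, t4, t5, t6, t8}} = {t0, t2, t3, t4, t5, t6, t8, t9}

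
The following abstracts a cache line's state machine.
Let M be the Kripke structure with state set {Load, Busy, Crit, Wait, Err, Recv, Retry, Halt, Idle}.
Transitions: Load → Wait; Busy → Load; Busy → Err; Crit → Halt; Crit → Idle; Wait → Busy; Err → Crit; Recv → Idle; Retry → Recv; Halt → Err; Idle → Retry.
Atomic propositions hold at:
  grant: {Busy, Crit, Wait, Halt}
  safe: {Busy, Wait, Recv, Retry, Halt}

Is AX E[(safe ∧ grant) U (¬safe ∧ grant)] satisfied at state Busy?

Sat(safe ∧ grant) = {Busy, Wait, Halt}
Sat(¬safe) = {Load, Crit, Err, Idle}
Sat(¬safe ∧ grant) = {Crit}
E[(safe ∧ grant) U (¬safe ∧ grant)]: least fixpoint, start Z0 = Sat((¬safe ∧ grant)) = {Crit}, add states in Sat(safe ∧ grant) with some successor in Z. Already a fixed point.
Sat(E[(safe ∧ grant) U (¬safe ∧ grant)]) = {Crit}
Sat(AX E[(safe ∧ grant) U (¬safe ∧ grant)]) = {s : every successor in {Crit}} = {Err}
Busy ∉ Sat(AX E[(safe ∧ grant) U (¬safe ∧ grant)]) = {Err}, so the formula does not hold at Busy.

No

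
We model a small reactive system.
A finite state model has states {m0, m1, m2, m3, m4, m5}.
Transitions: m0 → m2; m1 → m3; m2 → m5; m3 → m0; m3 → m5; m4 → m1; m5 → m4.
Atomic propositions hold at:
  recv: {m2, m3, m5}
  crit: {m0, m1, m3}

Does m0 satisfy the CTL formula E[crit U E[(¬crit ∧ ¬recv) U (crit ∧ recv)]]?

Sat(¬crit) = {m2, m4, m5}
Sat(¬recv) = {m0, m1, m4}
Sat(¬crit ∧ ¬recv) = {m4}
Sat(crit ∧ recv) = {m3}
E[(¬crit ∧ ¬recv) U (crit ∧ recv)]: least fixpoint, start Z0 = Sat((crit ∧ recv)) = {m3}, add states in Sat(¬crit ∧ ¬recv) with some successor in Z. Already a fixed point.
Sat(E[(¬crit ∧ ¬recv) U (crit ∧ recv)]) = {m3}
E[crit U E[(¬crit ∧ ¬recv) U (crit ∧ recv)]]: least fixpoint, start Z0 = Sat(E[(¬crit ∧ ¬recv) U (crit ∧ recv)]) = {m3}, add states in Sat(crit) with some successor in Z. Z1 = {m1, m3}; fixed.
Sat(E[crit U E[(¬crit ∧ ¬recv) U (crit ∧ recv)]]) = {m1, m3}
m0 ∉ Sat(E[crit U E[(¬crit ∧ ¬recv) U (crit ∧ recv)]]) = {m1, m3}, so the formula does not hold at m0.

No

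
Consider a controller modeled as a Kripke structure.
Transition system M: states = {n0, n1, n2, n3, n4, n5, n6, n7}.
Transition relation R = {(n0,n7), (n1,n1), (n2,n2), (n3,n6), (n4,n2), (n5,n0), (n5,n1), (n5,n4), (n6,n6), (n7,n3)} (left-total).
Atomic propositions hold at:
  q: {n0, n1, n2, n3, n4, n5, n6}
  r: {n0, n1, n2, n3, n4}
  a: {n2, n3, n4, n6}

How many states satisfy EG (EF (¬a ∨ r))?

Sat(¬a) = {n0, n1, n5, n7}
Sat(¬a ∨ r) = {n0, n1, n2, n3, n4, n5, n7}
EF (¬a ∨ r): least fixpoint, start Z0 = {n0, n1, n2, n3, n4, n5, n7}, add states with some successor in Z. Already a fixed point.
Sat(EF (¬a ∨ r)) = {n0, n1, n2, n3, n4, n5, n7}
EG (EF (¬a ∨ r)): greatest fixpoint, start Z0 = {n0, n1, n2, n3, n4, n5, n7}, keep only states in Sat with some successor in Z. Z1 = {n0, n1, n2, n4, n5, n7}; Z2 = {n0, n1, n2, n4, n5}; Z3 = {n1, n2, n4, n5}; fixed.
Sat(EG (EF (¬a ∨ r))) = {n1, n2, n4, n5}
|Sat(EG (EF (¬a ∨ r)))| = |{n1, n2, n4, n5}| = 4.

4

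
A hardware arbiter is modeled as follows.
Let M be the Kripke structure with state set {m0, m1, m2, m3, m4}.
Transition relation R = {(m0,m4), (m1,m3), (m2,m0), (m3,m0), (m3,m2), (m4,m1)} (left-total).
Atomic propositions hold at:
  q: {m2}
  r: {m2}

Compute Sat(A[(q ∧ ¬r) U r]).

Sat(¬r) = {m0, m1, m3, m4}
Sat(q ∧ ¬r) = ∅
A[(q ∧ ¬r) U r]: least fixpoint, start Z0 = Sat(r) = {m2}, add states in Sat(q ∧ ¬r) with every successor in Z. Already a fixed point.
Sat(A[(q ∧ ¬r) U r]) = {m2}

{m2}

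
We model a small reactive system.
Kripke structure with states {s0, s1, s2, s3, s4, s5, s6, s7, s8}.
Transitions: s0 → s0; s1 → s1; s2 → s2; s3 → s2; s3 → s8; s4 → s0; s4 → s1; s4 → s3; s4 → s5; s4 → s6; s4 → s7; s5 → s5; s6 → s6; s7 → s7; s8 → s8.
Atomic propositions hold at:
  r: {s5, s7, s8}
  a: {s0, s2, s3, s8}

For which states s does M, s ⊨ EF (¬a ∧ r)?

Sat(¬a) = {s1, s4, s5, s6, s7}
Sat(¬a ∧ r) = {s5, s7}
EF (¬a ∧ r): least fixpoint, start Z0 = {s5, s7}, add states with some successor in Z. Z1 = {s4, s5, s7}; fixed.
Sat(EF (¬a ∧ r)) = {s4, s5, s7}

{s4, s5, s7}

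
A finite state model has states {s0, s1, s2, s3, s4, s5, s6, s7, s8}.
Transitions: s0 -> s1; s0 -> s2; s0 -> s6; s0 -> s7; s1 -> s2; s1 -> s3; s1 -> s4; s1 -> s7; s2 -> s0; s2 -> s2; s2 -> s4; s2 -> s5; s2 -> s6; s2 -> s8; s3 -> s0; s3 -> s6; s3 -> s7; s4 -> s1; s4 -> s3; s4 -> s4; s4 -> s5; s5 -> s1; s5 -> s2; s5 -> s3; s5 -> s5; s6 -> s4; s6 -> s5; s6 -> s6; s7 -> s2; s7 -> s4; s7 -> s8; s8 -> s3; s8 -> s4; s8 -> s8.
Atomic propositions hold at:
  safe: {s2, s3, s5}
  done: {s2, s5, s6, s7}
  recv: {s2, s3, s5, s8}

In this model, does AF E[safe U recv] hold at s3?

Yes

E[safe U recv]: least fixpoint, start Z0 = Sat(recv) = {s2, s3, s5, s8}, add states in Sat(safe) with some successor in Z. Already a fixed point.
Sat(E[safe U recv]) = {s2, s3, s5, s8}
AF E[safe U recv]: least fixpoint, start Z0 = {s2, s3, s5, s8}, add states with every successor in Z. Already a fixed point.
Sat(AF E[safe U recv]) = {s2, s3, s5, s8}
s3 ∈ Sat(AF E[safe U recv]) = {s2, s3, s5, s8}, so the formula holds at s3.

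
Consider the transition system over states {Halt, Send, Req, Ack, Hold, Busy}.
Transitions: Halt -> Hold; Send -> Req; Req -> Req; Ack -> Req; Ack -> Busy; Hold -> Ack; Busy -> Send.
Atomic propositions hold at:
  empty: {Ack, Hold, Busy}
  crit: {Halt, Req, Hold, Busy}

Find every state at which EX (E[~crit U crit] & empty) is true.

{Halt, Ack, Hold}

Sat(~crit) = {Send, Ack}
E[~crit U crit]: least fixpoint, start Z0 = Sat(crit) = {Halt, Req, Hold, Busy}, add states in Sat(~crit) with some successor in Z. Z1 = {Halt, Send, Req, Ack, Hold, Busy}; fixed.
Sat(E[~crit U crit]) = {Halt, Send, Req, Ack, Hold, Busy}
Sat(E[~crit U crit] & empty) = {Ack, Hold, Busy}
Sat(EX (E[~crit U crit] & empty)) = {s : some successor in {Ack, Hold, Busy}} = {Halt, Ack, Hold}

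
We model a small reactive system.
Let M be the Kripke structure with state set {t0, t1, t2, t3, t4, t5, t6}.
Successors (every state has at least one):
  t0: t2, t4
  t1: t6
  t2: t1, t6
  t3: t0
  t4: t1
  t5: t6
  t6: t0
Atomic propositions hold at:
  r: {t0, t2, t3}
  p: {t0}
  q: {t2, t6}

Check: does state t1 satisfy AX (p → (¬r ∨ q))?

Yes

Sat(¬r) = {t1, t4, t5, t6}
Sat(¬r ∨ q) = {t1, t2, t4, t5, t6}
Sat(p → (¬r ∨ q)) = {t1, t2, t3, t4, t5, t6}
Sat(AX (p → (¬r ∨ q))) = {s : every successor in {t1, t2, t3, t4, t5, t6}} = {t0, t1, t2, t4, t5}
t1 ∈ Sat(AX (p → (¬r ∨ q))) = {t0, t1, t2, t4, t5}, so the formula holds at t1.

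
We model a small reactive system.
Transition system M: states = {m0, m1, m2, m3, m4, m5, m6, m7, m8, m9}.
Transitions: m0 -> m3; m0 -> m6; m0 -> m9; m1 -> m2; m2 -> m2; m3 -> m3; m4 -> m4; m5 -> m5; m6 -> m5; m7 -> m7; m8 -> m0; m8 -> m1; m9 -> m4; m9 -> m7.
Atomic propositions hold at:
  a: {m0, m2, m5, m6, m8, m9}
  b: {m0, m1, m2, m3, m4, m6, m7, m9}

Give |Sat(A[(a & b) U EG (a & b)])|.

1

Sat(a & b) = {m0, m2, m6, m9}
EG (a & b): greatest fixpoint, start Z0 = {m0, m2, m6, m9}, keep only states in Sat with some successor in Z. Z1 = {m0, m2}; Z2 = {m2}; fixed.
Sat(EG (a & b)) = {m2}
A[(a & b) U EG (a & b)]: least fixpoint, start Z0 = Sat(EG (a & b)) = {m2}, add states in Sat(a & b) with every successor in Z. Already a fixed point.
Sat(A[(a & b) U EG (a & b)]) = {m2}
|Sat(A[(a & b) U EG (a & b)])| = |{m2}| = 1.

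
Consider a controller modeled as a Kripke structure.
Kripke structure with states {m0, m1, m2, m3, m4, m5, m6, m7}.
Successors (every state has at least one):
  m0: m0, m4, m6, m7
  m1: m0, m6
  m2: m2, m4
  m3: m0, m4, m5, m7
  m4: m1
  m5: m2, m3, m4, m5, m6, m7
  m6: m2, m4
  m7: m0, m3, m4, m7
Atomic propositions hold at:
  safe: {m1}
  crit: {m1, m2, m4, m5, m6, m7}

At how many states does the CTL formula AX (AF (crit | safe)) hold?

Sat(crit | safe) = {m1, m2, m4, m5, m6, m7}
AF (crit | safe): least fixpoint, start Z0 = {m1, m2, m4, m5, m6, m7}, add states with every successor in Z. Already a fixed point.
Sat(AF (crit | safe)) = {m1, m2, m4, m5, m6, m7}
Sat(AX (AF (crit | safe))) = {s : every successor in {m1, m2, m4, m5, m6, m7}} = {m2, m4, m6}
|Sat(AX (AF (crit | safe)))| = |{m2, m4, m6}| = 3.

3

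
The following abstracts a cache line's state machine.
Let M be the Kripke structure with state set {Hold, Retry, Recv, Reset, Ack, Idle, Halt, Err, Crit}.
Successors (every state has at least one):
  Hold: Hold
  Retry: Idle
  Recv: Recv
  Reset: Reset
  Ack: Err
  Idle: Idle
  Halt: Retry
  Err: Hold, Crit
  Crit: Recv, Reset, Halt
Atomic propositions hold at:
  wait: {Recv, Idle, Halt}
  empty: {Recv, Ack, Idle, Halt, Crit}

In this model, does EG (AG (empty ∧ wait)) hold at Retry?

No

Sat(empty ∧ wait) = {Recv, Idle, Halt}
AG (empty ∧ wait): greatest fixpoint, start Z0 = {Recv, Idle, Halt}, keep only states in Sat with every successor in Z. Z1 = {Recv, Idle}; fixed.
Sat(AG (empty ∧ wait)) = {Recv, Idle}
EG (AG (empty ∧ wait)): greatest fixpoint, start Z0 = {Recv, Idle}, keep only states in Sat with some successor in Z. Already a fixed point.
Sat(EG (AG (empty ∧ wait))) = {Recv, Idle}
Retry ∉ Sat(EG (AG (empty ∧ wait))) = {Recv, Idle}, so the formula does not hold at Retry.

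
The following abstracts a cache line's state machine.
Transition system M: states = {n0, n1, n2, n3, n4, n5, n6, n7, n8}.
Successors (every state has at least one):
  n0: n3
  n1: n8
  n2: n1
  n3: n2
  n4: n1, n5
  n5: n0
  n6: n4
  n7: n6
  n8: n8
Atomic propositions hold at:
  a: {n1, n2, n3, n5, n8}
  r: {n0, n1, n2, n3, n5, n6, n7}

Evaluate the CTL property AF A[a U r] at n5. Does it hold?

Yes

A[a U r]: least fixpoint, start Z0 = Sat(r) = {n0, n1, n2, n3, n5, n6, n7}, add states in Sat(a) with every successor in Z. Already a fixed point.
Sat(A[a U r]) = {n0, n1, n2, n3, n5, n6, n7}
AF A[a U r]: least fixpoint, start Z0 = {n0, n1, n2, n3, n5, n6, n7}, add states with every successor in Z. Z1 = {n0, n1, n2, n3, n4, n5, n6, n7}; fixed.
Sat(AF A[a U r]) = {n0, n1, n2, n3, n4, n5, n6, n7}
n5 ∈ Sat(AF A[a U r]) = {n0, n1, n2, n3, n4, n5, n6, n7}, so the formula holds at n5.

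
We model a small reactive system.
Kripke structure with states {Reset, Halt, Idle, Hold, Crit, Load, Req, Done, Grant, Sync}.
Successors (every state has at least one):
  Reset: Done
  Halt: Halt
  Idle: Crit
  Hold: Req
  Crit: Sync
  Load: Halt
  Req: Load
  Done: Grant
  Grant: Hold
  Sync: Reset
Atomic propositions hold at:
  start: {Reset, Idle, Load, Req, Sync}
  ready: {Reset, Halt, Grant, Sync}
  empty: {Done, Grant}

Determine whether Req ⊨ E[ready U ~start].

No

Sat(~start) = {Halt, Hold, Crit, Done, Grant}
E[ready U ~start]: least fixpoint, start Z0 = Sat(~start) = {Halt, Hold, Crit, Done, Grant}, add states in Sat(ready) with some successor in Z. Z1 = {Reset, Halt, Hold, Crit, Done, Grant}; Z2 = {Reset, Halt, Hold, Crit, Done, Grant, Sync}; fixed.
Sat(E[ready U ~start]) = {Reset, Halt, Hold, Crit, Done, Grant, Sync}
Req ∉ Sat(E[ready U ~start]) = {Reset, Halt, Hold, Crit, Done, Grant, Sync}, so the formula does not hold at Req.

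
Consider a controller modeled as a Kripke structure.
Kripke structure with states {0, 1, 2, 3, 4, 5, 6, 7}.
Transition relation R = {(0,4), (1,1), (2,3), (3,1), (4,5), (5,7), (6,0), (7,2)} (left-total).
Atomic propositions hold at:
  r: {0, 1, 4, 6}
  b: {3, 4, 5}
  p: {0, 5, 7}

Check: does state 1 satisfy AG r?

Yes

AG r: greatest fixpoint, start Z0 = {0, 1, 4, 6}, keep only states in Sat with every successor in Z. Z1 = {0, 1, 6}; Z2 = {1, 6}; Z3 = {1}; fixed.
Sat(AG r) = {1}
1 ∈ Sat(AG r) = {1}, so the formula holds at 1.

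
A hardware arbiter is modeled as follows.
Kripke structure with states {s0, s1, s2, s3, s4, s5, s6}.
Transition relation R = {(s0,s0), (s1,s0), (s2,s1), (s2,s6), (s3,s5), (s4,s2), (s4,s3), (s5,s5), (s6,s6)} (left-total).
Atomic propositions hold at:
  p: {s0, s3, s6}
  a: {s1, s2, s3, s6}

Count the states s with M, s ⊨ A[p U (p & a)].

Sat(p & a) = {s3, s6}
A[p U (p & a)]: least fixpoint, start Z0 = Sat((p & a)) = {s3, s6}, add states in Sat(p) with every successor in Z. Already a fixed point.
Sat(A[p U (p & a)]) = {s3, s6}
|Sat(A[p U (p & a)])| = |{s3, s6}| = 2.

2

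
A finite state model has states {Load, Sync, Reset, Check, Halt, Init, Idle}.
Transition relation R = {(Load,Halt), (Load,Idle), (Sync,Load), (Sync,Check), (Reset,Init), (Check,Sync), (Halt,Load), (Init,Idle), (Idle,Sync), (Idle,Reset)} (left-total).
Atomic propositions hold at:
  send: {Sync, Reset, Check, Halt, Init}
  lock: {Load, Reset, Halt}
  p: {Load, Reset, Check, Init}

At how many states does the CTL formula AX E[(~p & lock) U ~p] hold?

3

Sat(~p) = {Sync, Halt, Idle}
Sat(~p & lock) = {Halt}
E[(~p & lock) U ~p]: least fixpoint, start Z0 = Sat(~p) = {Sync, Halt, Idle}, add states in Sat(~p & lock) with some successor in Z. Already a fixed point.
Sat(E[(~p & lock) U ~p]) = {Sync, Halt, Idle}
Sat(AX E[(~p & lock) U ~p]) = {s : every successor in {Sync, Halt, Idle}} = {Load, Check, Init}
|Sat(AX E[(~p & lock) U ~p])| = |{Load, Check, Init}| = 3.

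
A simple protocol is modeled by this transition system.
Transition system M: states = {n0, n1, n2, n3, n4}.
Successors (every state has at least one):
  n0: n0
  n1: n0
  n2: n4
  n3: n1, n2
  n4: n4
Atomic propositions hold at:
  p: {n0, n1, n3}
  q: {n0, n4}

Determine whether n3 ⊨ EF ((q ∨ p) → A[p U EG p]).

Yes

Sat(q ∨ p) = {n0, n1, n3, n4}
EG p: greatest fixpoint, start Z0 = {n0, n1, n3}, keep only states in Sat with some successor in Z. Already a fixed point.
Sat(EG p) = {n0, n1, n3}
A[p U EG p]: least fixpoint, start Z0 = Sat(EG p) = {n0, n1, n3}, add states in Sat(p) with every successor in Z. Already a fixed point.
Sat(A[p U EG p]) = {n0, n1, n3}
Sat((q ∨ p) → A[p U EG p]) = {n0, n1, n2, n3}
EF ((q ∨ p) → A[p U EG p]): least fixpoint, start Z0 = {n0, n1, n2, n3}, add states with some successor in Z. Already a fixed point.
Sat(EF ((q ∨ p) → A[p U EG p])) = {n0, n1, n2, n3}
n3 ∈ Sat(EF ((q ∨ p) → A[p U EG p])) = {n0, n1, n2, n3}, so the formula holds at n3.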